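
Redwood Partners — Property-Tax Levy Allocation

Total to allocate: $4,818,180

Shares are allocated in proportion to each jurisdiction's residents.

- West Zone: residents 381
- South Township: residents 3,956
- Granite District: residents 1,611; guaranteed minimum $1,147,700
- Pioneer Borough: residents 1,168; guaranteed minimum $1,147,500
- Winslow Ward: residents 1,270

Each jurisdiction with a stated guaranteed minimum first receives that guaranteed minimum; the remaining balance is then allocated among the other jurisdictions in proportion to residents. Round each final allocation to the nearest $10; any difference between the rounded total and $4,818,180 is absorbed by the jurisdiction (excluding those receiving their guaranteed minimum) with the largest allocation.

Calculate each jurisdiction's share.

West Zone: $171,440 | South Township: $1,780,080 | Granite District: $1,147,700 | Pioneer Borough: $1,147,500 | Winslow Ward: $571,460

Guaranteed amounts: Granite District $1,147,700; Pioneer Borough $1,147,500. Balance $2,522,980.
Balance split over remaining residents 5,607: West Zone 171,438.45 → $171,440; South Township 1,780,080.06 → $1,780,080; Winslow Ward 571,461.49 → $571,460.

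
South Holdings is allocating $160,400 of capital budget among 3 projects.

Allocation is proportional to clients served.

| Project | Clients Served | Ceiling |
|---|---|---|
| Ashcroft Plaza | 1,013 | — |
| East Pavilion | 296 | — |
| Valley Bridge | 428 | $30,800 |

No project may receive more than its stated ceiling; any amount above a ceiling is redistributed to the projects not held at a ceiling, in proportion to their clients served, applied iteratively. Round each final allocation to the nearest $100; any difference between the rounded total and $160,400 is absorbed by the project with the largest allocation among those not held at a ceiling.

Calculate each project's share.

Clients served total: 1,737.
Unconstrained shares: Ashcroft Plaza 93,543.58; East Pavilion 27,333.56; Valley Bridge 39,522.86.
Cap binds for Valley Bridge ($30,800); residual $129,600 reallocated over remaining clients served 1,309.
Redistributed shares: Ashcroft Plaza 100,293.96 → $100,300; East Pavilion 29,306.04 → $29,300.

Ashcroft Plaza: $100,300 · East Pavilion: $29,300 · Valley Bridge: $30,800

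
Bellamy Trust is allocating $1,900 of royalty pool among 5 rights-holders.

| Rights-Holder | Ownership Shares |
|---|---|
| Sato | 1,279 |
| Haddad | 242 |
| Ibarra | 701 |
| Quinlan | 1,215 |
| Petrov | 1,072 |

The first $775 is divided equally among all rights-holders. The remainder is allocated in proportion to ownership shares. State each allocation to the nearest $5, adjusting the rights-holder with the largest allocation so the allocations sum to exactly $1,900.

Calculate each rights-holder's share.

$775 shared equally gives $155 per rights-holder.
Remainder $1,125 by ownership shares (total 4,509): Sato 319.11 → $320; Haddad 60.38 → $60; Ibarra 174.90 → $175; Quinlan 303.14 → $305; Petrov 267.47 → $265.
Totals: Sato $155 + $320 = $475; Haddad $155 + $60 = $215; Ibarra $155 + $175 = $330; Quinlan $155 + $305 = $460; Petrov $155 + $265 = $420.

Sato: $475 · Haddad: $215 · Ibarra: $330 · Quinlan: $460 · Petrov: $420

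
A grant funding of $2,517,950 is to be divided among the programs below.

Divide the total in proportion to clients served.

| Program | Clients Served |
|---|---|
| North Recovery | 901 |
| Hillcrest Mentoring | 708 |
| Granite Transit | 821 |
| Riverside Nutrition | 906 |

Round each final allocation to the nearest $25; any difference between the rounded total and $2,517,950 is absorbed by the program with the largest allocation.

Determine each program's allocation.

North Recovery: $680,050; Hillcrest Mentoring: $534,375; Granite Transit: $619,675; Riverside Nutrition: $683,850

Total clients served = 3,336.
Proportional shares: North Recovery 901/3,336 × $2,517,950 = 680,057.84; Hillcrest Mentoring 708/3,336 × $2,517,950 = 534,385.07; Granite Transit 821/3,336 × $2,517,950 = 619,675.34; Riverside Nutrition 906/3,336 × $2,517,950 = 683,831.74.
At nearest $25: North Recovery $680,050; Hillcrest Mentoring $534,375; Granite Transit $619,675; Riverside Nutrition $683,825. Sum = $2,517,925.
Difference $2,517,950 − $2,517,925 = +$25 applied to largest allocation (Riverside Nutrition): Riverside Nutrition becomes $683,850.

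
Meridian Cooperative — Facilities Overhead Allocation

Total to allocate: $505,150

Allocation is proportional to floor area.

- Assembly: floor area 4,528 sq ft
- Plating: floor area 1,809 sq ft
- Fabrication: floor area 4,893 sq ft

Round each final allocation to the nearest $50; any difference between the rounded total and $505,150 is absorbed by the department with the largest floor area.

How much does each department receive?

Floor area total: 4,528 + 1,809 + 4,893 = 11,230.
Unrounded shares: Assembly 203,679.36; Plating 81,372.78; Fabrication 220,097.86.
At nearest $50: Assembly $203,700; Plating $81,350; Fabrication $220,100. Sum = $505,150.
No rounding difference to absorb.

Assembly: $203,700 · Plating: $81,350 · Fabrication: $220,100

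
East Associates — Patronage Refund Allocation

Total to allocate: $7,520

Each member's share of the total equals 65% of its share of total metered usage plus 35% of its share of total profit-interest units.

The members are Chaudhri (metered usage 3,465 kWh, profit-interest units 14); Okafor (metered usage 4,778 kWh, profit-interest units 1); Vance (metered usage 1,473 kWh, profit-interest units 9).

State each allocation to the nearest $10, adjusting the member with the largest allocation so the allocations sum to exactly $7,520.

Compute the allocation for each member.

Totals — metered usage 9,716, profit-interest units 24.
Combined weights (65% metered usage + 35% profit-interest units): Chaudhri 0.4360; Okafor 0.3342; Vance 0.2298.
Proportional shares: Chaudhri 3,278.53; Okafor 2,513.42; Vance 1,728.05.
After rounding ($10): Chaudhri $3,280; Okafor $2,510; Vance $1,730. Sum = $7,520.
Rounded total matches; no reconciliation needed.

Chaudhri: $3,280 | Okafor: $2,510 | Vance: $1,730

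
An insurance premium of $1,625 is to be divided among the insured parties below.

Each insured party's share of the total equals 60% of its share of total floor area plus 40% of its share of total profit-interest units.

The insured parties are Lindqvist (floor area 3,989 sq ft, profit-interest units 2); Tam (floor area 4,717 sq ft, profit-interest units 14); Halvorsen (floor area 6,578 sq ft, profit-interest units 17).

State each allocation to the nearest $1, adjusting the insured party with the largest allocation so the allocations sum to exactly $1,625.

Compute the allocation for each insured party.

Floor area total 15,284; profit-interest units total 33.
Composite weights (60% floor area + 40% profit-interest units): Lindqvist 0.1808; Tam 0.3549; Halvorsen 0.4643.
Proportional shares: Lindqvist 293.86; Tam 576.67; Halvorsen 754.47.
At nearest $1: Lindqvist $294; Tam $577; Halvorsen $754. Sum = $1,625.
Rounded total matches; no reconciliation needed.

Lindqvist: $294; Tam: $577; Halvorsen: $754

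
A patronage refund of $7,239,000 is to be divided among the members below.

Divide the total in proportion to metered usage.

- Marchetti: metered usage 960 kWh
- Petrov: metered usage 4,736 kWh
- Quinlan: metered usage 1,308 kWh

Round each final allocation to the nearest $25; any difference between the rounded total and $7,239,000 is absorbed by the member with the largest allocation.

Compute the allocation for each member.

Combined metered usage = 7,004.
Pro-rata amounts: Marchetti 960/7,004 × $7,239,000 = 992,210.17; Petrov 4,736/7,004 × $7,239,000 = 4,894,903.48; Quinlan 1,308/7,004 × $7,239,000 = 1,351,886.35.
At nearest $25: Marchetti $992,200; Petrov $4,894,900; Quinlan $1,351,875. Sum = $7,238,975.
Difference $7,239,000 − $7,238,975 = +$25 applied to largest allocation (Petrov): Petrov becomes $4,894,925.

Marchetti: $992,200 · Petrov: $4,894,925 · Quinlan: $1,351,875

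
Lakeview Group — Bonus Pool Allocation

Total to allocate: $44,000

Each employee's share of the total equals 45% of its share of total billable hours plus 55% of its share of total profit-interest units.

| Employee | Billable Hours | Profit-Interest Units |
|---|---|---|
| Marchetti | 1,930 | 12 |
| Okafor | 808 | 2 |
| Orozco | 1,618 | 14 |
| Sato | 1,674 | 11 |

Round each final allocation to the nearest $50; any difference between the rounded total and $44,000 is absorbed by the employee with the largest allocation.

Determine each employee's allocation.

Marchetti: $13,800; Okafor: $3,900; Orozco: $14,000; Sato: $12,300

Totals — billable hours 6,030, profit-interest units 39.
Blended shares (45% billable hours + 55% profit-interest units): Marchetti 0.3133; Okafor 0.0885; Orozco 0.3182; Sato 0.2801.
Unrounded shares: Marchetti 13,783.47; Okafor 3,894.16; Orozco 14,000.02; Sato 12,322.36.
Rounded to nearest $50: Marchetti $13,800; Okafor $3,900; Orozco $14,000; Sato $12,300. Sum = $44,000.
Sum already equals the total — no adjustment.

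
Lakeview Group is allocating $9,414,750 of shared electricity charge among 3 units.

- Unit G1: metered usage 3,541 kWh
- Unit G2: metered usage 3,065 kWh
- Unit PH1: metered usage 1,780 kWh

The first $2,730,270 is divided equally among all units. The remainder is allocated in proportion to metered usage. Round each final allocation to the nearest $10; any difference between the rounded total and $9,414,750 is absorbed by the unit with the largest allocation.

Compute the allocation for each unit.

Equal tier: $2,730,270 ÷ 3 = $910,090 apiece.
Remainder $6,684,480 by metered usage (total 8,386): Unit G1 2,822,530.85 → $2,822,530; Unit G2 2,443,111.28 → $2,443,110; Unit PH1 1,418,837.87 → $1,418,840.
Totals: Unit G1 $910,090 + $2,822,530 = $3,732,620; Unit G2 $910,090 + $2,443,110 = $3,353,200; Unit PH1 $910,090 + $1,418,840 = $2,328,930.

Unit G1: $3,732,620 | Unit G2: $3,353,200 | Unit PH1: $2,328,930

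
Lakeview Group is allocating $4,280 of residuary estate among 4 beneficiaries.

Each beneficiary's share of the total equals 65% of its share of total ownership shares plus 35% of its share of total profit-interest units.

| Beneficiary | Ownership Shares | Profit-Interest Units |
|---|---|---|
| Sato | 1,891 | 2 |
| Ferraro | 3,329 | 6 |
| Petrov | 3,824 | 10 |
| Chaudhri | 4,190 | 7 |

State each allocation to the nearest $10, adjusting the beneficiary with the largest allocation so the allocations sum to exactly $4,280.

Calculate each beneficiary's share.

Sato: $520 | Ferraro: $1,060 | Petrov: $1,400 | Chaudhri: $1,300

Ownership shares total 13,234; profit-interest units total 25.
Composite weights (65% ownership shares + 35% profit-interest units): Sato 0.1209; Ferraro 0.2475; Petrov 0.3278; Chaudhri 0.3038.
Proportional shares: Sato 517.36; Ferraro 1,059.33; Petrov 1,403.07; Chaudhri 1,300.25.
After rounding ($10): Sato $520; Ferraro $1,060; Petrov $1,400; Chaudhri $1,300. Sum = $4,280.
Rounded total matches; no reconciliation needed.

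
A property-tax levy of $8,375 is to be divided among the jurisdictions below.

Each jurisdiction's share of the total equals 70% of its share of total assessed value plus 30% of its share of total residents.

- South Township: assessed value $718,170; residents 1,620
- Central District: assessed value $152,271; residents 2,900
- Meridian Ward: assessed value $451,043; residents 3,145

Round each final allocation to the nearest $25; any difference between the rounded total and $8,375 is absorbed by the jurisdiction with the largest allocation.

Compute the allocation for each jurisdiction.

Totals — assessed value 1,321,484, residents 7,665.
Composite weights (70% assessed value + 30% residents): South Township 0.4438; Central District 0.1942; Meridian Ward 0.3620.
Pro-rata amounts: South Township 3,717.04; Central District 1,626.11; Meridian Ward 3,031.86.
After rounding ($25): South Township $3,725; Central District $1,625; Meridian Ward $3,025. Sum = $8,375.
No rounding difference to absorb.

South Township: $3,725 · Central District: $1,625 · Meridian Ward: $3,025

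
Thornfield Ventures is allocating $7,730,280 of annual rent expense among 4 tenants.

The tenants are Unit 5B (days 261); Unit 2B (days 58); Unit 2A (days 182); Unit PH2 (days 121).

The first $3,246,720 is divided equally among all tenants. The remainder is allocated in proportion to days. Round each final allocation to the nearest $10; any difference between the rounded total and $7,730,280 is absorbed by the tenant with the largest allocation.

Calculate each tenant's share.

Unit 5B: $2,693,050; Unit 2B: $1,229,760; Unit 2A: $2,123,590; Unit PH2: $1,683,880

First tranche $3,246,720 split equally: $811,680 each.
Remainder $4,483,560 by days (total 622): Unit 5B 1,881,365.21 → $1,881,370; Unit 2B 418,081.16 → $418,080; Unit 2A 1,311,909.84 → $1,311,910; Unit PH2 872,203.79 → $872,200.
Totals: Unit 5B $811,680 + $1,881,370 = $2,693,050; Unit 2B $811,680 + $418,080 = $1,229,760; Unit 2A $811,680 + $1,311,910 = $2,123,590; Unit PH2 $811,680 + $872,200 = $1,683,880.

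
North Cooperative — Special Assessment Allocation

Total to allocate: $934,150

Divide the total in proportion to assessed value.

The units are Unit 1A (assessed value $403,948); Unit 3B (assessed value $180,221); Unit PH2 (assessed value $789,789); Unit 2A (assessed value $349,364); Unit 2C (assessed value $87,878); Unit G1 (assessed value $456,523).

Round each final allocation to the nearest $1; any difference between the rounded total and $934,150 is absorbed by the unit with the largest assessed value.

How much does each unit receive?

Unit 1A: $166,400 | Unit 3B: $74,239 | Unit PH2: $325,339 | Unit 2A: $143,915 | Unit 2C: $36,200 | Unit G1: $188,057

Assessed value total: 2,267,723.
Proportional shares: Unit 1A 403,948/2,267,723 × $934,150 = 166,399.52; Unit 3B 180,221/2,267,723 × $934,150 = 74,238.98; Unit PH2 789,789/2,267,723 × $934,150 = 325,340.17; Unit 2A 349,364/2,267,723 × $934,150 = 143,914.57; Unit 2C 87,878/2,267,723 × $934,150 = 36,199.85; Unit G1 456,523/2,267,723 × $934,150 = 188,056.90.
Rounded to nearest $1: Unit 1A $166,400; Unit 3B $74,239; Unit PH2 $325,340; Unit 2A $143,915; Unit 2C $36,200; Unit G1 $188,057. Sum = $934,151.
Difference $934,150 − $934,151 = −$1 applied to largest assessed value (Unit PH2): Unit PH2 becomes $325,339.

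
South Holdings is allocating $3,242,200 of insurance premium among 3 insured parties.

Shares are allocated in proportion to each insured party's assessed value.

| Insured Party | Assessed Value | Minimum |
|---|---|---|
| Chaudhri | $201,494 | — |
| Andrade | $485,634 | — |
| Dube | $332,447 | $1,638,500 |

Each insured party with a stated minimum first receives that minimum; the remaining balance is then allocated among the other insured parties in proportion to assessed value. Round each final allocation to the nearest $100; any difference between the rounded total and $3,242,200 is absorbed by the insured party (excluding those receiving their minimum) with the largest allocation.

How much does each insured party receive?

Fund the minimums — Dube $1,638,500. Remaining pool $1,603,700.
Remaining pool split over remaining assessed value 687,128: Chaudhri 470,270.35 → $470,300; Andrade 1,133,429.65 → $1,133,400.

Chaudhri: $470,300 | Andrade: $1,133,400 | Dube: $1,638,500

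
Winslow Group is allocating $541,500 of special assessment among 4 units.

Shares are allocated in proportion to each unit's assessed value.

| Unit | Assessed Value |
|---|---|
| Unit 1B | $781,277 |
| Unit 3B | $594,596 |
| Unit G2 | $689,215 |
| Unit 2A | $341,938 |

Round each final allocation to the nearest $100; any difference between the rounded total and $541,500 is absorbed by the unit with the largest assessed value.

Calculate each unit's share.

Assessed value total: 2,407,026.
Unrounded shares: Unit 1B 781,277/2,407,026 × $541,500 = 175,761.08; Unit 3B 594,596/2,407,026 × $541,500 = 133,764.13; Unit G2 689,215/2,407,026 × $541,500 = 155,050.22; Unit 2A 341,938/2,407,026 × $541,500 = 76,924.56.
After rounding ($100): Unit 1B $175,800; Unit 3B $133,800; Unit G2 $155,100; Unit 2A $76,900. Sum = $541,600.
Difference $541,500 − $541,600 = −$100 applied to largest assessed value (Unit 1B): Unit 1B becomes $175,700.

Unit 1B: $175,700 | Unit 3B: $133,800 | Unit G2: $155,100 | Unit 2A: $76,900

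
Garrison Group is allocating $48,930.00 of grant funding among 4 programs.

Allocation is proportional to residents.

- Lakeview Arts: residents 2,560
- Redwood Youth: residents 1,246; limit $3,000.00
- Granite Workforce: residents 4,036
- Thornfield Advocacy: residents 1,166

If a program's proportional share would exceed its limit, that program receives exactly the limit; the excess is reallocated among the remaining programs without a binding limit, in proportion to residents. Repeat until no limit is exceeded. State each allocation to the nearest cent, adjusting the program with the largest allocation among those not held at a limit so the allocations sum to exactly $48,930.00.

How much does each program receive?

Combined residents = 9,008.
Proportional shares (ignoring caps): Lakeview Arts 13,905.5062; Redwood Youth 6,768.0706; Granite Workforce 21,922.8996; Thornfield Advocacy 6,333.5235.
Held at cap: Redwood Youth ($3,000.00); remaining pool $45,930.00 reallocated over remaining residents 7,762.
Remaining shares: Lakeview Arts 15,148.2608 → $15,148.26; Granite Workforce 23,882.1799 → $23,882.18; Thornfield Advocacy 6,899.5594 → $6,899.56.

Lakeview Arts: $15,148.26; Redwood Youth: $3,000.00; Granite Workforce: $23,882.18; Thornfield Advocacy: $6,899.56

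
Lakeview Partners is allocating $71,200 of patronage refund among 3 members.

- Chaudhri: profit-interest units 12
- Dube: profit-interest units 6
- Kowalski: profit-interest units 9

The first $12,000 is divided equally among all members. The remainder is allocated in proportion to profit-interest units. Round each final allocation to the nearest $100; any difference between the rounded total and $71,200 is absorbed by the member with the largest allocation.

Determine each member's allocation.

Equal tier: $12,000 ÷ 3 = $4,000 apiece.
Remainder $59,200 by profit-interest units (total 27): Chaudhri 26,311.11 → $26,300; Dube 13,155.56 → $13,200; Kowalski 19,733.33 → $19,700.
Totals: Chaudhri $4,000 + $26,300 = $30,300; Dube $4,000 + $13,200 = $17,200; Kowalski $4,000 + $19,700 = $23,700.

Chaudhri: $30,300; Dube: $17,200; Kowalski: $23,700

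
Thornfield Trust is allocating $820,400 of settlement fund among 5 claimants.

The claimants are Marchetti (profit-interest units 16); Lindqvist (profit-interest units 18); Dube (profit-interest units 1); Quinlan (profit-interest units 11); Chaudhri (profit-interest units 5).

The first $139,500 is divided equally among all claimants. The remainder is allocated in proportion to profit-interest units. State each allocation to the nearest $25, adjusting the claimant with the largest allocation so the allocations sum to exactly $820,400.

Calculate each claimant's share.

Marchetti: $241,525; Lindqvist: $268,225; Dube: $41,250; Quinlan: $174,750; Chaudhri: $94,650

$139,500 shared equally gives $27,900 per claimant.
Remainder $680,900 by profit-interest units (total 51): Marchetti 213,615.69 → $213,625; Lindqvist 240,317.65 → $240,325; Dube 13,350.98 → $13,350; Quinlan 146,860.78 → $146,850; Chaudhri 66,754.90 → $66,750.
Totals: Marchetti $27,900 + $213,625 = $241,525; Lindqvist $27,900 + $240,325 = $268,225; Dube $27,900 + $13,350 = $41,250; Quinlan $27,900 + $146,850 = $174,750; Chaudhri $27,900 + $66,750 = $94,650.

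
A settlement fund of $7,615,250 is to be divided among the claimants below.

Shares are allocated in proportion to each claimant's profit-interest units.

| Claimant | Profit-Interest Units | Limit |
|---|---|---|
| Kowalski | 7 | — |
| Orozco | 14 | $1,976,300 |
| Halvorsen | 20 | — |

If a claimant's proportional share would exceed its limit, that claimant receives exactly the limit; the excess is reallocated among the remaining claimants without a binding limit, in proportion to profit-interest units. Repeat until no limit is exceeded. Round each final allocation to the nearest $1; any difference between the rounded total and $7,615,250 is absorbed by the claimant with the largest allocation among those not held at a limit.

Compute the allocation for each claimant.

Total profit-interest units = 41.
Unconstrained shares: Kowalski 1,300,164.63; Orozco 2,600,329.27; Halvorsen 3,714,756.10.
Capped: Orozco ($1,976,300); remaining pool $5,638,950 reallocated over remaining profit-interest units 27.
Redistributed shares: Kowalski 1,461,950.00 → $1,461,950; Halvorsen 4,177,000.00 → $4,177,000.

Kowalski: $1,461,950; Orozco: $1,976,300; Halvorsen: $4,177,000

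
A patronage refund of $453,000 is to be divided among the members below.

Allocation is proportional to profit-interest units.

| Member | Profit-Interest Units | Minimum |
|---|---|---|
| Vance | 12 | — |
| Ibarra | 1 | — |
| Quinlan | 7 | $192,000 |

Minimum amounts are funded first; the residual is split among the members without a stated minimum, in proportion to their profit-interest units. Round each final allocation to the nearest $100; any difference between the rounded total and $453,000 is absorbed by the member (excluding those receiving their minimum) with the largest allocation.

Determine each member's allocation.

Fund the minimums — Quinlan $192,000. Remaining pool $261,000.
Remaining pool split over remaining profit-interest units 13: Vance 240,923.08 → $240,900; Ibarra 20,076.92 → $20,100.

Vance: $240,900 · Ibarra: $20,100 · Quinlan: $192,000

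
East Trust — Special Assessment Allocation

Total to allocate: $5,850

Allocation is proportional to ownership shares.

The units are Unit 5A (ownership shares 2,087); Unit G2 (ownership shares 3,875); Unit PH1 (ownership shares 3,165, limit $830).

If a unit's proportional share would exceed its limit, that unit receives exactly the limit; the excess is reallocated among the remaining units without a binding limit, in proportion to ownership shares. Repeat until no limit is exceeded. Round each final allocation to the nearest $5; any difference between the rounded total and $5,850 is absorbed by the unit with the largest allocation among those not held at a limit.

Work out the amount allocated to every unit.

Unit 5A: $1,755 · Unit G2: $3,265 · Unit PH1: $830

Sum of ownership shares: 9,127.
Unconstrained shares: Unit 5A 1,337.67; Unit G2 2,483.70; Unit PH1 2,028.62.
Capped: Unit PH1 ($830); residual $5,020 reallocated over remaining ownership shares 5,962.
Shares after redistribution: Unit 5A 1,757.25 → $1,755; Unit G2 3,262.75 → $3,265.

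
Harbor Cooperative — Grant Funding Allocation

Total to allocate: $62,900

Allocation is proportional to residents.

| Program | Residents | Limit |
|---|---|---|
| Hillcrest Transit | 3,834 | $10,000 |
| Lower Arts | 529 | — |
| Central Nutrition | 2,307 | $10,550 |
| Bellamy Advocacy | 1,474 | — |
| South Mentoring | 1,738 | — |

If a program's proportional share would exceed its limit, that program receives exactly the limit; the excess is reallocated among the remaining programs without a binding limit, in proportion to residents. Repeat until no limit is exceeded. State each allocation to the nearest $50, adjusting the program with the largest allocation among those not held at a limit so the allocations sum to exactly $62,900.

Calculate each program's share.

Residents total: 9,882.
Unconstrained shares: Hillcrest Transit 24,403.83; Lower Arts 3,367.14; Central Nutrition 14,684.30; Bellamy Advocacy 9,382.17; South Mentoring 11,062.56.
Capped: Hillcrest Transit ($10,000), Central Nutrition ($10,550); balance $42,350 reallocated over remaining residents 3,741.
Shares after redistribution: Lower Arts 5,988.55 → $6,000; Bellamy Advocacy 16,686.42 → $16,700; South Mentoring 19,675.03 → $19,700.
Rounding difference −$50 applied to South Mentoring → $19,650.

Hillcrest Transit: $10,000 | Lower Arts: $6,000 | Central Nutrition: $10,550 | Bellamy Advocacy: $16,700 | South Mentoring: $19,650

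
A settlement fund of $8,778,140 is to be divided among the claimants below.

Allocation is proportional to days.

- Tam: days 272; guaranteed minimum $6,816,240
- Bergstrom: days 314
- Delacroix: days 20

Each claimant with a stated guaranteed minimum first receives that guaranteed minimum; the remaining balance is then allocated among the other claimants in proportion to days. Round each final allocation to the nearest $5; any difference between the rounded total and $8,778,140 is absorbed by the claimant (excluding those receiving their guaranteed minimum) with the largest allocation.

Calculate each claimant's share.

Minimums first: Tam $6,816,240. Balance $1,961,900.
Balance split over remaining days 334: Bergstrom 1,844,420.96 → $1,844,420; Delacroix 117,479.04 → $117,480.

Tam: $6,816,240; Bergstrom: $1,844,420; Delacroix: $117,480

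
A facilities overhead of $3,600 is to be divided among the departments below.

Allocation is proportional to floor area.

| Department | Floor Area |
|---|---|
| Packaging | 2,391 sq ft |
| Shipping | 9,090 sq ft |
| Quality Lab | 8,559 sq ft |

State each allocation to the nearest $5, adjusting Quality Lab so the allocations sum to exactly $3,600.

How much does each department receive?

Packaging: $430 | Shipping: $1,635 | Quality Lab: $1,535

Floor area total: 20,040.
Pro-rata amounts: Packaging 2,391/20,040 × $3,600 = 429.52; Shipping 9,090/20,040 × $3,600 = 1,632.93; Quality Lab 8,559/20,040 × $3,600 = 1,537.54.
After rounding ($5): Packaging $430; Shipping $1,635; Quality Lab $1,540. Sum = $3,605.
Difference $3,600 − $3,605 = −$5 applied to Quality Lab: Quality Lab becomes $1,535.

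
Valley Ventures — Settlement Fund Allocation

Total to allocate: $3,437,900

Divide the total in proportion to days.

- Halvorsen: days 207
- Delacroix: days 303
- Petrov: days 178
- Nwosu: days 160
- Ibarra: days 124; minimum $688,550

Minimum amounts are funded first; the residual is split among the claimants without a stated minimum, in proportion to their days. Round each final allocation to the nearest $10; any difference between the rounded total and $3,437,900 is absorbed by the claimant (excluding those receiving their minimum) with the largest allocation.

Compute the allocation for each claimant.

Minimums first: Ibarra $688,550. Residual $2,749,350.
Residual split over remaining days 848: Halvorsen 671,126.71 → $671,130; Delacroix 982,373.88 → $982,370; Petrov 577,104.13 → $577,100; Nwosu 518,745.28 → $518,750.

Halvorsen: $671,130 | Delacroix: $982,370 | Petrov: $577,100 | Nwosu: $518,750 | Ibarra: $688,550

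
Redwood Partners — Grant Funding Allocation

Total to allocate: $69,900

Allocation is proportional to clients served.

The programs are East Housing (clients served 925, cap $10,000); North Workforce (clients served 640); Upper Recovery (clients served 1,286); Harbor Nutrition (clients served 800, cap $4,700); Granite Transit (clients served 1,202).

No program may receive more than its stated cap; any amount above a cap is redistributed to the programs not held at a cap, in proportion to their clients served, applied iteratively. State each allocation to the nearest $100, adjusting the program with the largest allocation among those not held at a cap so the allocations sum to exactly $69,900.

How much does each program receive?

East Housing: $10,000; North Workforce: $11,300; Upper Recovery: $22,700; Harbor Nutrition: $4,700; Granite Transit: $21,200

Total clients served = 4,853.
Proportional shares (ignoring caps): East Housing 13,323.20; North Workforce 9,218.22; Upper Recovery 18,522.85; Harbor Nutrition 11,522.77; Granite Transit 17,312.96.
Held at cap: East Housing ($10,000), Harbor Nutrition ($4,700); remaining pool $55,200 reallocated over remaining clients served 3,128.
Remaining shares: North Workforce 11,294.12 → $11,300; Upper Recovery 22,694.12 → $22,700; Granite Transit 21,211.76 → $21,200.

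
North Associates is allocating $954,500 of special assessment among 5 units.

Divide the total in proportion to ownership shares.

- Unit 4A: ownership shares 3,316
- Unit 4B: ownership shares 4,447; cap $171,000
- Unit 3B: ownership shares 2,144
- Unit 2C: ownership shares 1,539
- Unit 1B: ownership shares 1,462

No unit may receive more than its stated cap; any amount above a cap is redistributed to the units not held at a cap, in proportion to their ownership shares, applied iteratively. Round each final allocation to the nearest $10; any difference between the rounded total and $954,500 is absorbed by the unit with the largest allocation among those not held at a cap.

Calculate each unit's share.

Total ownership shares = 12,908.
Proportional shares (ignoring caps): Unit 4A 245,206.23; Unit 4B 328,839.60; Unit 3B 158,541.06; Unit 2C 113,803.49; Unit 1B 108,109.62.
Held at cap: Unit 4B ($171,000); balance $783,500 reallocated over remaining ownership shares 8,461.
Redistributed shares: Unit 4A 307,066.07 → $307,070; Unit 3B 198,537.29 → $198,540; Unit 2C 142,513.47 → $142,510; Unit 1B 135,383.17 → $135,380.

Unit 4A: $307,070 · Unit 4B: $171,000 · Unit 3B: $198,540 · Unit 2C: $142,510 · Unit 1B: $135,380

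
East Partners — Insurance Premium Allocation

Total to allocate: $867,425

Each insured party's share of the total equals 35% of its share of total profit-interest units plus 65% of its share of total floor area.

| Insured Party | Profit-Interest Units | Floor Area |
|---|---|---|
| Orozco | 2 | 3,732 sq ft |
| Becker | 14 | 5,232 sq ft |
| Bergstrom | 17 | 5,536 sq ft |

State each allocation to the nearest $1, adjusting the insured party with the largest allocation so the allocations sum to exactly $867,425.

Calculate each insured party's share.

Orozco: $163,517; Becker: $332,244; Bergstrom: $371,664

Profit-interest units total 33; floor area total 14,500.
Composite weights (35% profit-interest units + 65% floor area): Orozco 0.1885; Becker 0.3830; Bergstrom 0.4285.
Unrounded shares: Orozco 163,517.14; Becker 332,243.53; Bergstrom 371,664.33.
At nearest $1: Orozco $163,517; Becker $332,244; Bergstrom $371,664. Sum = $867,425.
Rounded total matches; no reconciliation needed.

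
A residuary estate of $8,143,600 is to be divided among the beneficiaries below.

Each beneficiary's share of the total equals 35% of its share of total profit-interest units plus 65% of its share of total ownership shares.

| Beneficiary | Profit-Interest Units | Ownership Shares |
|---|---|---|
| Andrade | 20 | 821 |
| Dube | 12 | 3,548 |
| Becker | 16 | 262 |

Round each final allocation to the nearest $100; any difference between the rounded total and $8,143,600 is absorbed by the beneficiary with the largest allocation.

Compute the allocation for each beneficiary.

Totals — profit-interest units 48, ownership shares 4,631.
Combined weights (35% profit-interest units + 65% ownership shares): Andrade 0.2611; Dube 0.5855; Becker 0.1534.
Unrounded shares: Andrade 2,126,030.30; Dube 4,768,010.98; Becker 1,249,558.72.
At nearest $100: Andrade $2,126,000; Dube $4,768,000; Becker $1,249,600. Sum = $8,143,600.
Sum already equals the total — no adjustment.

Andrade: $2,126,000 | Dube: $4,768,000 | Becker: $1,249,600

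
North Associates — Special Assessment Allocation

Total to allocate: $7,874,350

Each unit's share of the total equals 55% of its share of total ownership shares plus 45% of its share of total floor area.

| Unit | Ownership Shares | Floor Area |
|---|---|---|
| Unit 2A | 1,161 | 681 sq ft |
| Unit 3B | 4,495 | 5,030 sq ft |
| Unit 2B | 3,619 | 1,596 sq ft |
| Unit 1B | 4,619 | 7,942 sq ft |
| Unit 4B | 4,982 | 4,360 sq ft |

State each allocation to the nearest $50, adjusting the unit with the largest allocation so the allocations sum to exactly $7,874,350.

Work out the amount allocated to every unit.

Unit 2A: $389,450; Unit 3B: $1,940,300; Unit 2B: $1,118,750; Unit 1B: $2,494,900; Unit 4B: $1,930,950

Totals — ownership shares 18,876, floor area 19,609.
Composite weights (55% ownership shares + 45% floor area): Unit 2A 0.0495; Unit 3B 0.2464; Unit 2B 0.1421; Unit 1B 0.3168; Unit 4B 0.2452.
Unrounded shares: Unit 2A 389,439.36; Unit 3B 1,940,278.29; Unit 2B 1,118,746.36; Unit 1B 2,494,943.65; Unit 4B 1,930,942.33.
After rounding ($50): Unit 2A $389,450; Unit 3B $1,940,300; Unit 2B $1,118,750; Unit 1B $2,494,950; Unit 4B $1,930,950. Sum = $7,874,400.
Difference $7,874,350 − $7,874,400 = −$50 applied to largest allocation (Unit 1B): Unit 1B becomes $2,494,900.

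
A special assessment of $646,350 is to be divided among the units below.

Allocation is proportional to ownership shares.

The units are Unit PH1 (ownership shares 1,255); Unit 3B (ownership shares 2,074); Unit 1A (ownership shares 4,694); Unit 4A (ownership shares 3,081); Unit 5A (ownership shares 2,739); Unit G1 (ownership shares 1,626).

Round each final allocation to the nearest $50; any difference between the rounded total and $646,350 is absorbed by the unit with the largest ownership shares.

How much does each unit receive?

Unit PH1: $52,450; Unit 3B: $86,650; Unit 1A: $196,100; Unit 4A: $128,750; Unit 5A: $114,450; Unit G1: $67,950

Sum of ownership shares: 1,255 + 2,074 + 4,694 + 3,081 + 2,739 + 1,626 = 15,469.
Raw shares: Unit PH1 52,438.38; Unit 3B 86,659.12; Unit 1A 196,132.06; Unit 4A 128,735.17; Unit 5A 114,445.19; Unit G1 67,940.08.
At nearest $50: Unit PH1 $52,450; Unit 3B $86,650; Unit 1A $196,150; Unit 4A $128,750; Unit 5A $114,450; Unit G1 $67,950. Sum = $646,400.
Difference $646,350 − $646,400 = −$50 applied to largest ownership shares (Unit 1A): Unit 1A becomes $196,100.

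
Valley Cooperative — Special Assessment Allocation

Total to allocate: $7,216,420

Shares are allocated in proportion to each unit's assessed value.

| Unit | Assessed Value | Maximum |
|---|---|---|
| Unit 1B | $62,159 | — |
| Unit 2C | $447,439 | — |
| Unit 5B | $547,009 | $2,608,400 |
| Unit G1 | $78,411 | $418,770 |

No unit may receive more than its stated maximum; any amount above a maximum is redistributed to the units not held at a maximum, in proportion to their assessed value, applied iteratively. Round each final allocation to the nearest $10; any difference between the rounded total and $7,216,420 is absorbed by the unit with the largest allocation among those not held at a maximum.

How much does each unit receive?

Unit 1B: $510,990 | Unit 2C: $3,678,260 | Unit 5B: $2,608,400 | Unit G1: $418,770

Sum of assessed value: 1,135,018.
Pro-rata shares before constraints: Unit 1B 395,205.58; Unit 2C 2,844,807.53; Unit 5B 3,477,871.44; Unit G1 498,535.45.
Cap binds for Unit 5B ($2,608,400), Unit G1 ($418,770); remaining pool $4,189,250 reallocated over remaining assessed value 509,598.
Redistributed shares: Unit 1B 510,990.21 → $510,990; Unit 2C 3,678,259.79 → $3,678,260.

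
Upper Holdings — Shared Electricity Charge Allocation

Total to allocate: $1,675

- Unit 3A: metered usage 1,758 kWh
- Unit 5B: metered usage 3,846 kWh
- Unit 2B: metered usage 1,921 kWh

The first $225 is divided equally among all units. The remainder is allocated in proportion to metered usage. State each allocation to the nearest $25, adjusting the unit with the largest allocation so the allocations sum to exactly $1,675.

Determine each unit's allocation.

First tranche $225 split equally: $75 each.
Remainder $1,450 by metered usage (total 7,525): Unit 3A 338.75 → $350; Unit 5B 741.09 → $750; Unit 2B 370.16 → $375.
Rounding difference −$25 on remainder applied to Unit 5B.
Totals: Unit 3A $75 + $350 = $425; Unit 5B $75 + $725 = $800; Unit 2B $75 + $375 = $450.

Unit 3A: $425 | Unit 5B: $800 | Unit 2B: $450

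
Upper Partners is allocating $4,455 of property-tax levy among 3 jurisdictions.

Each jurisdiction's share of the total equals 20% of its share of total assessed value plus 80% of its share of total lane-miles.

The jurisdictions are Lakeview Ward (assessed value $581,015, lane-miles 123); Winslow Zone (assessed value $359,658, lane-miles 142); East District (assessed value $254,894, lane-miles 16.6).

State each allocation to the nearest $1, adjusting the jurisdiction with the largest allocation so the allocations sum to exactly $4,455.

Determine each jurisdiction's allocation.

Totals — assessed value 1,195,567, lane-miles 281.6.
Composite weights (20% assessed value + 80% lane-miles): Lakeview Ward 0.4466; Winslow Zone 0.4636; East District 0.0898.
Raw shares: Lakeview Ward 1,989.72; Winslow Zone 2,065.22; East District 400.05.
After rounding ($1): Lakeview Ward $1,990; Winslow Zone $2,065; East District $400. Sum = $4,455.
Rounded total matches; no reconciliation needed.

Lakeview Ward: $1,990 | Winslow Zone: $2,065 | East District: $400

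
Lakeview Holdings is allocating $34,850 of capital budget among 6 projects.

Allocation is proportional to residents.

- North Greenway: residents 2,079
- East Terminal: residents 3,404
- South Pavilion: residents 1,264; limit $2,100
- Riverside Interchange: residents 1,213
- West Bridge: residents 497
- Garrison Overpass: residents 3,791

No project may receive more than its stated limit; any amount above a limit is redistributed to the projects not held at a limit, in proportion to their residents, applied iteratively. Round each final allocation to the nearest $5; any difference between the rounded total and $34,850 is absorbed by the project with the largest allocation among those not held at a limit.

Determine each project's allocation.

North Greenway: $6,200; East Terminal: $10,150; South Pavilion: $2,100; Riverside Interchange: $3,615; West Bridge: $1,480; Garrison Overpass: $11,305

Total residents = 12,248.
Pro-rata shares before constraints: North Greenway 5,915.51; East Terminal 9,685.61; South Pavilion 3,596.54; Riverside Interchange 3,451.42; West Bridge 1,414.15; Garrison Overpass 10,786.77.
Held at cap: South Pavilion ($2,100); remaining pool $32,750 reallocated over remaining residents 10,984.
Shares after redistribution: North Greenway 6,198.77 → $6,200; East Terminal 10,149.40 → $10,150; Riverside Interchange 3,616.69 → $3,615; West Bridge 1,481.86 → $1,480; Garrison Overpass 11,303.28 → $11,305.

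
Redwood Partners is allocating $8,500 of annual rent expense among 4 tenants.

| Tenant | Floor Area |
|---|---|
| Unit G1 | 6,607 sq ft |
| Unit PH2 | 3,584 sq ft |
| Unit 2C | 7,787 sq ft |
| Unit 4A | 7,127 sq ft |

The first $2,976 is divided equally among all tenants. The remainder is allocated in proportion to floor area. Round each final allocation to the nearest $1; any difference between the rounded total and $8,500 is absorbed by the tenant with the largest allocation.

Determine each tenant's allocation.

Equal tier: $2,976 ÷ 4 = $744 apiece.
Remainder $5,524 by floor area (total 25,105): Unit G1 1,453.78 → $1,454; Unit PH2 788.61 → $789; Unit 2C 1,713.42 → $1,713; Unit 4A 1,568.20 → $1,568.
Totals: Unit G1 $744 + $1,454 = $2,198; Unit PH2 $744 + $789 = $1,533; Unit 2C $744 + $1,713 = $2,457; Unit 4A $744 + $1,568 = $2,312.

Unit G1: $2,198; Unit PH2: $1,533; Unit 2C: $2,457; Unit 4A: $2,312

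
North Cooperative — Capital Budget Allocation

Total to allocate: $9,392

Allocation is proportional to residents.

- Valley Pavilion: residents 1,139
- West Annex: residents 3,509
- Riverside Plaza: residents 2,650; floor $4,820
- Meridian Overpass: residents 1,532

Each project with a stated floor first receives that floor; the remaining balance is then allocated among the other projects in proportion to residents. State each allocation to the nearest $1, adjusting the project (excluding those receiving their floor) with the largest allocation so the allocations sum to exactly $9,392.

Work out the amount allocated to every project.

Valley Pavilion: $843; West Annex: $2,596; Riverside Plaza: $4,820; Meridian Overpass: $1,133

Minimums first: Riverside Plaza $4,820. Balance $4,572.
Balance split over remaining residents 6,180: Valley Pavilion 842.64 → $843; West Annex 2,595.98 → $2,596; Meridian Overpass 1,133.38 → $1,133.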